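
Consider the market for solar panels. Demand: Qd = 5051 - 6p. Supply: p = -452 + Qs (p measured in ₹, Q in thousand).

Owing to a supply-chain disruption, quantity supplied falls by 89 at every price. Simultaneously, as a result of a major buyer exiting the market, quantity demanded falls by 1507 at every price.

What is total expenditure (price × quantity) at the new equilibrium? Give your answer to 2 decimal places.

371462.90

Before the shock: 5051 - 6p = p + 452 ⇒ 4599 = 7p ⇒ p = 657, Q = 1109.
After the shift, demand is Qd = 3544 - 6p and supply is Qs = p + 363.
New equilibrium: 3544 - 6p = p + 363 ⇒ 3181 = 7p ⇒ p = 3181/7 ≈ 454.4286, Q = 5722/7 ≈ 817.4286.
New expenditure = 454.4286 × 817.4286 = 371462.90.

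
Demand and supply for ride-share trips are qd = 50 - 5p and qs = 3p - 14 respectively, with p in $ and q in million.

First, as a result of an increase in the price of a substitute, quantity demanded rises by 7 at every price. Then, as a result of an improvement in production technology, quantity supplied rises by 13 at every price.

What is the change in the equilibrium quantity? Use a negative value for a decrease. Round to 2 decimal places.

Solve the original market: 50 - 5p = 3p - 14, hence p = 8 and q = 10.
The new curves are qd = 57 - 5p (demand) and qs = 3p - 1 (supply).
Equate the new curves: 57 - 5p = 3p - 1, giving 58 = 8p, p = 7.25, q = 20.75.
Δq = 20.75 − 10 = +10.75.

+10.75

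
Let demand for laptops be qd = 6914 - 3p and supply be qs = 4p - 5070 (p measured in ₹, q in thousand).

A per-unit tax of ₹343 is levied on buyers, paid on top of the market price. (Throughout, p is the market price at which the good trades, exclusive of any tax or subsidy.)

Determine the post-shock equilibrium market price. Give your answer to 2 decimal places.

1565.00

Solve the original market: 6914 - 3p = 4p - 5070, hence p = 1712 and q = 1778.
Since buyers pay the price plus the tax, the effective demand curve becomes qd = 5885 - 3p.
Setting them equal: 5885 - 3p = 4p - 5070 → 10955 = 7p, so p = 1565 and q = 1190.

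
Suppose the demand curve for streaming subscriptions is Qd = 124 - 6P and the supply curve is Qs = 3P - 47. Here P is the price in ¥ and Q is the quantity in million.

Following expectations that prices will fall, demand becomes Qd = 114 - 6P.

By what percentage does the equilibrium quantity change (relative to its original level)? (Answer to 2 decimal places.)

Before the shock: 124 - 6P = 3P - 47 ⇒ 171 = 9P ⇒ P = 19, Q = 10.
The new curves are Qd = 114 - 6P (demand) and Qs = 3P - 47 (supply).
New equilibrium: 114 - 6P = 3P - 47 ⇒ 161 = 9P ⇒ P = 161/9 ≈ 17.8889, Q = 20/3 ≈ 6.6667.
%ΔQ = (6.6667 − 10) / 10 × 100 = -33.33%.

-33.33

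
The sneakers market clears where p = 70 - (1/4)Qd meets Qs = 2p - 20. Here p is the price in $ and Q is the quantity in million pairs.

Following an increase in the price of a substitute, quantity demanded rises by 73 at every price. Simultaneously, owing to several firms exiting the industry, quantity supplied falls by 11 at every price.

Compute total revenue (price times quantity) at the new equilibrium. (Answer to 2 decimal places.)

Before the shock: 280 - 4p = 2p - 20 ⇒ 300 = 6p ⇒ p = 50, Q = 80.
The shock moves the curves to Qd = 353 - 4p and Qs = 2p - 31.
Equate the new curves: 353 - 4p = 2p - 31, giving 384 = 6p, p = 64, Q = 97.
New expenditure = 64 × 97 = 6208.00.

6208.00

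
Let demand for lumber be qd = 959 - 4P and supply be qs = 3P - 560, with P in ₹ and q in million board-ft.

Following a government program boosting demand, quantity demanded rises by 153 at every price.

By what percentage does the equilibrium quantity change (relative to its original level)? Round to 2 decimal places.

Original equilibrium: 959 - 4P = 3P - 560 gives 1519 = 7P, so P = 217 and q = 91.
The new curves are qd = 1112 - 4P (demand) and qs = 3P - 560 (supply).
Equate the new curves: 1112 - 4P = 3P - 560, giving 1672 = 7P, P = 1672/7 ≈ 238.8571, q = 1096/7 ≈ 156.5714.
%Δq = (156.5714 − 91) / 91 × 100 = +72.06%.

+72.06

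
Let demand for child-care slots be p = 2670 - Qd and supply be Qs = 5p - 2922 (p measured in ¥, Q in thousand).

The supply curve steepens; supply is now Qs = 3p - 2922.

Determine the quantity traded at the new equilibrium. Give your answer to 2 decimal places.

1272.00

Initially, 2670 - p = 5p - 2922, so 5592 = 6p and p = 932, Q = 1738.
The new curves are Qd = 2670 - p (demand) and Qs = 3p - 2922 (supply).
Setting them equal: 2670 - p = 3p - 2922 → 5592 = 4p, so p = 1398 and Q = 1272.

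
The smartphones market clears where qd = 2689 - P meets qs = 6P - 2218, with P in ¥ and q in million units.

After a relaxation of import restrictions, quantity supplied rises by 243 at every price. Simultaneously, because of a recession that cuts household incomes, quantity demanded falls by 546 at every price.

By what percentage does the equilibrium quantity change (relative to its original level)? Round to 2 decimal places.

-21.80

Solve the original market: 2689 - P = 6P - 2218, hence P = 701 and q = 1988.
After the shift, demand is qd = 2143 - P and supply is qs = 6P - 1975.
Clearing the new market: 2143 - P = 6P - 1975, so P = 4118/7 ≈ 588.2857 and q = 10883/7 ≈ 1554.7143.
%Δq = (1554.7143 − 1988) / 1988 × 100 = -21.80%.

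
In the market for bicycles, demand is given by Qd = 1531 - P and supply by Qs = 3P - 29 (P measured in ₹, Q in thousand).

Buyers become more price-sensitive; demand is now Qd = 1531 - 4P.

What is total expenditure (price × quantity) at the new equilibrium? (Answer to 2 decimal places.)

Initially, 1531 - P = 3P - 29, so 1560 = 4P and P = 390, Q = 1141.
After the shift, demand is Qd = 1531 - 4P and supply is Qs = 3P - 29.
Equate the new curves: 1531 - 4P = 3P - 29, giving 1560 = 7P, P = 1560/7 ≈ 222.8571, Q = 4477/7 ≈ 639.5714.
New expenditure = 222.8571 × 639.5714 = 142533.06.

142533.06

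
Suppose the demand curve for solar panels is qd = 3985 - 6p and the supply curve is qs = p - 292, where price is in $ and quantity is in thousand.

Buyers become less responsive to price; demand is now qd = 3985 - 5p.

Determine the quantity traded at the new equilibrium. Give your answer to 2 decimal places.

Original equilibrium: 3985 - 6p = p - 292 gives 4277 = 7p, so p = 611 and q = 319.
After the shift, demand is qd = 3985 - 5p and supply is qs = p - 292.
Clearing the new market: 3985 - 5p = p - 292, so p = 4277/6 ≈ 712.8333 and q = 2525/6 ≈ 420.8333.

420.83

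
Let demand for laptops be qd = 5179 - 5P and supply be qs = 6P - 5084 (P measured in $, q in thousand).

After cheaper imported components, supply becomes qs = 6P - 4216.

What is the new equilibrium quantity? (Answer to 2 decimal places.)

908.55

Before the shock: 5179 - 5P = 6P - 5084 ⇒ 10263 = 11P ⇒ P = 933, q = 514.
The new curves are qd = 5179 - 5P (demand) and qs = 6P - 4216 (supply).
Clearing the new market: 5179 - 5P = 6P - 4216, so P = 9395/11 ≈ 854.0909 and q = 9994/11 ≈ 908.5455.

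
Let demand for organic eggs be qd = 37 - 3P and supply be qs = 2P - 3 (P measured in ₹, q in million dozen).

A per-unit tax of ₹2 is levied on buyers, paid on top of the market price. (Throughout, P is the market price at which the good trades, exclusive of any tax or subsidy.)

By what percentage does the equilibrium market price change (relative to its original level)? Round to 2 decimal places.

-15.00

Solve the original market: 37 - 3P = 2P - 3, hence P = 8 and q = 13.
Since buyers pay the price plus the tax, the effective demand curve becomes qd = 31 - 3P.
New equilibrium: 31 - 3P = 2P - 3 ⇒ 34 = 5P ⇒ P = 6.8, q = 10.6.
%ΔP = (6.8 − 8) / 8 × 100 = -15.00%.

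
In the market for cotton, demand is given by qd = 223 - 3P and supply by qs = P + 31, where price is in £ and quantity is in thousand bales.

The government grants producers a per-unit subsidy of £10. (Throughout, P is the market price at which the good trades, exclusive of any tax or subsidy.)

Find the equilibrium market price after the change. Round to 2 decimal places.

45.50

Solve the original market: 223 - 3P = P + 31, hence P = 48 and q = 79.
Since sellers receive the price plus the subsidy, the effective supply curve becomes qs = P + 41.
Setting them equal: 223 - 3P = P + 41 → 182 = 4P, so P = 45.5 and q = 86.5.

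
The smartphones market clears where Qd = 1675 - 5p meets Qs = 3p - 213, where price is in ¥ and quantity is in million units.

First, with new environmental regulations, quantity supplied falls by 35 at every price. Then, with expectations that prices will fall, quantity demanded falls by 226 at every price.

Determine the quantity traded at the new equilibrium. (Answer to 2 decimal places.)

Initially, 1675 - 5p = 3p - 213, so 1888 = 8p and p = 236, Q = 495.
After the shift, demand is Qd = 1449 - 5p and supply is Qs = 3p - 248.
Setting them equal: 1449 - 5p = 3p - 248 → 1697 = 8p, so p = 212.125 and Q = 388.375.

388.38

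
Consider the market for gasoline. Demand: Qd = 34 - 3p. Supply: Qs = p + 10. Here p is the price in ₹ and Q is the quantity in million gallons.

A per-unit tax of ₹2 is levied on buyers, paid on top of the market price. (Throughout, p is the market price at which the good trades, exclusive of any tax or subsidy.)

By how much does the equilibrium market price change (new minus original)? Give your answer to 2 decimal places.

Original equilibrium: 34 - 3p = p + 10 gives 24 = 4p, so p = 6 and Q = 16.
Since buyers pay the price plus the tax, the effective demand curve becomes Qd = 28 - 3p.
Setting them equal: 28 - 3p = p + 10 → 18 = 4p, so p = 4.5 and Q = 14.5.
Δp = 4.5 − 6 = -1.50.

-1.50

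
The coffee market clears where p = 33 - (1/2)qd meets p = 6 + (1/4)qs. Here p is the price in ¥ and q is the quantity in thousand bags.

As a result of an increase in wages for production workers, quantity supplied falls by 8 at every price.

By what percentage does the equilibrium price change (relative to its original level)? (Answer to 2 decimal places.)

Initially, 66 - 2p = 4p - 24, so 90 = 6p and p = 15, q = 36.
With the change applied: demand qd = 66 - 2p, supply qs = 4p - 32.
Setting them equal: 66 - 2p = 4p - 32 → 98 = 6p, so p = 49/3 ≈ 16.3333 and q = 100/3 ≈ 33.3333.
%Δp = (16.3333 − 15) / 15 × 100 = +8.89%.

+8.89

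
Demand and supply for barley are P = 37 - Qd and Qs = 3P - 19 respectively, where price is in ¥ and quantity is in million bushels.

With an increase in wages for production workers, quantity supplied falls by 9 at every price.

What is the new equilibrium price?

Solve the original market: 37 - P = 3P - 19, hence P = 14 and Q = 23.
The shock moves the curves to Qd = 37 - P and Qs = 3P - 28.
Equate the new curves: 37 - P = 3P - 28, giving 65 = 4P, P = 16.25, Q = 20.75.

16.25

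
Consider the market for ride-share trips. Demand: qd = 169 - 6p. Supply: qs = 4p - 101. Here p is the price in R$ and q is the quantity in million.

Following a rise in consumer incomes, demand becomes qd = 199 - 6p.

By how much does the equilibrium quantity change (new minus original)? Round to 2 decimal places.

+12.00

Solve the original market: 169 - 6p = 4p - 101, hence p = 27 and q = 7.
After the shift, demand is qd = 199 - 6p and supply is qs = 4p - 101.
Clearing the new market: 199 - 6p = 4p - 101, so p = 30 and q = 19.
Δq = 19 − 7 = +12.00.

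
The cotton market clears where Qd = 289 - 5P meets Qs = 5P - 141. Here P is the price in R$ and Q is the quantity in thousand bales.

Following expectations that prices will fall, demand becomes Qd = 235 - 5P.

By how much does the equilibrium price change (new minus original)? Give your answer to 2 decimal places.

-5.40

Original equilibrium: 289 - 5P = 5P - 141 gives 430 = 10P, so P = 43 and Q = 74.
The new curves are Qd = 235 - 5P (demand) and Qs = 5P - 141 (supply).
Clearing the new market: 235 - 5P = 5P - 141, so P = 37.6 and Q = 47.
ΔP = 37.6 − 43 = -5.40.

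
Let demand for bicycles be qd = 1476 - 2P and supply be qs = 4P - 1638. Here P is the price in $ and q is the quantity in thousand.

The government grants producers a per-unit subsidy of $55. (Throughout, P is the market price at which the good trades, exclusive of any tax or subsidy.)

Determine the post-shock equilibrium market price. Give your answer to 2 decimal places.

482.33

Initially, 1476 - 2P = 4P - 1638, so 3114 = 6P and P = 519, q = 438.
Since sellers receive the price plus the subsidy, the effective supply curve becomes qs = 4P - 1418.
New equilibrium: 1476 - 2P = 4P - 1418 ⇒ 2894 = 6P ⇒ P = 1447/3 ≈ 482.3333, q = 1534/3 ≈ 511.3333.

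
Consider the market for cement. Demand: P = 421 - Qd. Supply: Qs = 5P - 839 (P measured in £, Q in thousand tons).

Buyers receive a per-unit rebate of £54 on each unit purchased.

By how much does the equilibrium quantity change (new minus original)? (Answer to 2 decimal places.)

Initially, 421 - P = 5P - 839, so 1260 = 6P and P = 210, Q = 211.
Since buyers' out-of-pocket price is the market price minus the rebate, the effective demand curve becomes Qd = 475 - P.
New equilibrium: 475 - P = 5P - 839 ⇒ 1314 = 6P ⇒ P = 219, Q = 256.
ΔQ = 256 − 211 = +45.00.

+45.00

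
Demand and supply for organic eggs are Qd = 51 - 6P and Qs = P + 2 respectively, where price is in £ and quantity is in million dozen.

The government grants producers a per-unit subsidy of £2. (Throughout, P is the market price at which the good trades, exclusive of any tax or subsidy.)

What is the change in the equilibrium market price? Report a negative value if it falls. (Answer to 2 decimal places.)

Original equilibrium: 51 - 6P = P + 2 gives 49 = 7P, so P = 7 and Q = 9.
Since sellers receive the price plus the subsidy, the effective supply curve becomes Qs = P + 4.
Clearing the new market: 51 - 6P = P + 4, so P = 47/7 ≈ 6.7143 and Q = 75/7 ≈ 10.7143.
ΔP = 6.7143 − 7 = -0.29.

-0.29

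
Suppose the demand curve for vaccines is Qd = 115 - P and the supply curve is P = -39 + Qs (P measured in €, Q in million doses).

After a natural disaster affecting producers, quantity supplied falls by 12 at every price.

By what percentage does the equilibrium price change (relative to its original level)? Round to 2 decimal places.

+15.79

Before the shock: 115 - P = P + 39 ⇒ 76 = 2P ⇒ P = 38, Q = 77.
With the change applied: demand Qd = 115 - P, supply Qs = P + 27.
Equate the new curves: 115 - P = P + 27, giving 88 = 2P, P = 44, Q = 71.
%ΔP = (44 − 38) / 38 × 100 = +15.79%.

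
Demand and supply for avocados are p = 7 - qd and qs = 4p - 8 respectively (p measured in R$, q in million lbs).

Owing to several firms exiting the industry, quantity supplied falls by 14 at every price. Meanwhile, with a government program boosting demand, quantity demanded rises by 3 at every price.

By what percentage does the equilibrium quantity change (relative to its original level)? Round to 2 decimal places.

Original equilibrium: 7 - p = 4p - 8 gives 15 = 5p, so p = 3 and q = 4.
With the change applied: demand qd = 10 - p, supply qs = 4p - 22.
Setting them equal: 10 - p = 4p - 22 → 32 = 5p, so p = 6.4 and q = 3.6.
%Δq = (3.6 − 4) / 4 × 100 = -10.00%.

-10.00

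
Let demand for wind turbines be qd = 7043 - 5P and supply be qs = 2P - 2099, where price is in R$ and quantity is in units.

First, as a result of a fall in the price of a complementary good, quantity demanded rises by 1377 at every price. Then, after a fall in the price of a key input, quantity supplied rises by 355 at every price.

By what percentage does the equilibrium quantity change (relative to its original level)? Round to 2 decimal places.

+126.12

Before the shock: 7043 - 5P = 2P - 2099 ⇒ 9142 = 7P ⇒ P = 1306, q = 513.
After the shift, demand is qd = 8420 - 5P and supply is qs = 2P - 1744.
Equate the new curves: 8420 - 5P = 2P - 1744, giving 10164 = 7P, P = 1452, q = 1160.
%Δq = (1160 − 513) / 513 × 100 = +126.12%.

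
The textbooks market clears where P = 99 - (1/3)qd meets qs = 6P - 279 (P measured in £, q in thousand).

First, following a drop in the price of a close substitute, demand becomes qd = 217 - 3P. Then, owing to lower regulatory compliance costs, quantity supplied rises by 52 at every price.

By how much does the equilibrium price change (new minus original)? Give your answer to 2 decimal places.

Before the shock: 297 - 3P = 6P - 279 ⇒ 576 = 9P ⇒ P = 64, q = 105.
With the change applied: demand qd = 217 - 3P, supply qs = 6P - 227.
Equate the new curves: 217 - 3P = 6P - 227, giving 444 = 9P, P = 148/3 ≈ 49.3333, q = 69.
ΔP = 49.3333 − 64 = -14.67.

-14.67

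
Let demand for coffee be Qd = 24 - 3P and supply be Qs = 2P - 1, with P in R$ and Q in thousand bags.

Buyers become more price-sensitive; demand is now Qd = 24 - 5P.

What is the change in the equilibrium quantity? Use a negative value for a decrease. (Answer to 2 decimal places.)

Solve the original market: 24 - 3P = 2P - 1, hence P = 5 and Q = 9.
With the change applied: demand Qd = 24 - 5P, supply Qs = 2P - 1.
Clearing the new market: 24 - 5P = 2P - 1, so P = 25/7 ≈ 3.5714 and Q = 43/7 ≈ 6.1429.
ΔQ = 6.1429 − 9 = -2.86.

-2.86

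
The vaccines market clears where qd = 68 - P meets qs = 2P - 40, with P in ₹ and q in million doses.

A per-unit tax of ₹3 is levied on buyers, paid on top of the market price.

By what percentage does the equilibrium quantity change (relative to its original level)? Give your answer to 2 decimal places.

-6.25

Initially, 68 - P = 2P - 40, so 108 = 3P and P = 36, q = 32.
Since buyers pay the price plus the tax, the effective demand curve becomes qd = 65 - P.
Equate the new curves: 65 - P = 2P - 40, giving 105 = 3P, P = 35, q = 30.
%Δq = (30 − 32) / 32 × 100 = -6.25%.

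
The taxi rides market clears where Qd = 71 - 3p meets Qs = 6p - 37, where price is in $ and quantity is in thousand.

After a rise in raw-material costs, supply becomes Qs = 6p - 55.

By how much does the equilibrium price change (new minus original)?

Solve the original market: 71 - 3p = 6p - 37, hence p = 12 and Q = 35.
After the shift, demand is Qd = 71 - 3p and supply is Qs = 6p - 55.
New equilibrium: 71 - 3p = 6p - 55 ⇒ 126 = 9p ⇒ p = 14, Q = 29.
Δp = 14 − 12 = +2.

+2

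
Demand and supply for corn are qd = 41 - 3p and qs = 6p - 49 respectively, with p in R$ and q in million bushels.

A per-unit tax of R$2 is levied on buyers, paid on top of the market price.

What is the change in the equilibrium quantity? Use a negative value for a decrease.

-4

Initially, 41 - 3p = 6p - 49, so 90 = 9p and p = 10, q = 11.
Since buyers pay the price plus the tax, the effective demand curve becomes qd = 35 - 3p.
Clearing the new market: 35 - 3p = 6p - 49, so p = 28/3 ≈ 9.3333 and q = 7.
Δq = 7 − 11 = -4.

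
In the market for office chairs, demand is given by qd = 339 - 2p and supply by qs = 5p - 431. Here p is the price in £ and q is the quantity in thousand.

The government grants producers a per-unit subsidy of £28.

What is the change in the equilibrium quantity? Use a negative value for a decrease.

Solve the original market: 339 - 2p = 5p - 431, hence p = 110 and q = 119.
Since sellers receive the price plus the subsidy, the effective supply curve becomes qs = 5p - 291.
Clearing the new market: 339 - 2p = 5p - 291, so p = 90 and q = 159.
Δq = 159 − 119 = +40.

+40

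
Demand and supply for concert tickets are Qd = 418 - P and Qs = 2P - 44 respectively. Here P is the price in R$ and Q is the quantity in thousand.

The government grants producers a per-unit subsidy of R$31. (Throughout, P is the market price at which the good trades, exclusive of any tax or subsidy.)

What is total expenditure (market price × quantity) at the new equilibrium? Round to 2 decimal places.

37955.56

Original equilibrium: 418 - P = 2P - 44 gives 462 = 3P, so P = 154 and Q = 264.
Since sellers receive the price plus the subsidy, the effective supply curve becomes Qs = 2P + 18.
Clearing the new market: 418 - P = 2P + 18, so P = 400/3 ≈ 133.3333 and Q = 854/3 ≈ 284.6667.
New expenditure = 133.3333 × 284.6667 = 37955.56.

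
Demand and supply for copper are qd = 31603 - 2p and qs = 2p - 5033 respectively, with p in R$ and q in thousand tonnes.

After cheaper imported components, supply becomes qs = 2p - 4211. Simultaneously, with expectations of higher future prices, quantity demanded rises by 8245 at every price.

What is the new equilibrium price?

Initially, 31603 - 2p = 2p - 5033, so 36636 = 4p and p = 9159, q = 13285.
After the shift, demand is qd = 39848 - 2p and supply is qs = 2p - 4211.
Setting them equal: 39848 - 2p = 2p - 4211 → 44059 = 4p, so p = 11014.75 and q = 17818.5.

11014.75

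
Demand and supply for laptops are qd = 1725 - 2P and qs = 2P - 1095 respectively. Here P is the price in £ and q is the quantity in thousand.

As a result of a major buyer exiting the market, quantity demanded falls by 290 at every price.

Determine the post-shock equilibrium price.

Original equilibrium: 1725 - 2P = 2P - 1095 gives 2820 = 4P, so P = 705 and q = 315.
After the shift, demand is qd = 1435 - 2P and supply is qs = 2P - 1095.
Clearing the new market: 1435 - 2P = 2P - 1095, so P = 632.5 and q = 170.

632.5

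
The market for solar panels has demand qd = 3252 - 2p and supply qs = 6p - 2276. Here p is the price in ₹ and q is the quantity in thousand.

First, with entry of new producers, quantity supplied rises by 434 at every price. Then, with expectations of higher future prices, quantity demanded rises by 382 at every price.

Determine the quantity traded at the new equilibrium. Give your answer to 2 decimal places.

2265.00

Before the shock: 3252 - 2p = 6p - 2276 ⇒ 5528 = 8p ⇒ p = 691, q = 1870.
With the change applied: demand qd = 3634 - 2p, supply qs = 6p - 1842.
Clearing the new market: 3634 - 2p = 6p - 1842, so p = 684.5 and q = 2265.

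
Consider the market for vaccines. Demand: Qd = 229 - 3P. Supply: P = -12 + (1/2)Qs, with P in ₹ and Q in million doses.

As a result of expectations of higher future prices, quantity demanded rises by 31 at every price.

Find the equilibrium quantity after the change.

Before the shock: 229 - 3P = 2P + 24 ⇒ 205 = 5P ⇒ P = 41, Q = 106.
The shock moves the curves to Qd = 260 - 3P and Qs = 2P + 24.
Equate the new curves: 260 - 3P = 2P + 24, giving 236 = 5P, P = 47.2, Q = 118.4.

118.4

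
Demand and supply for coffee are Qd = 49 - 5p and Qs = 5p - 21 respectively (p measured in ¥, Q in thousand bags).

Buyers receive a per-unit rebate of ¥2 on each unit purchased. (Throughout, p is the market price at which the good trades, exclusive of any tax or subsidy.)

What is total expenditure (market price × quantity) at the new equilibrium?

Original equilibrium: 49 - 5p = 5p - 21 gives 70 = 10p, so p = 7 and Q = 14.
Since buyers' out-of-pocket price is the market price minus the rebate, the effective demand curve becomes Qd = 59 - 5p.
New equilibrium: 59 - 5p = 5p - 21 ⇒ 80 = 10p ⇒ p = 8, Q = 19.
New expenditure = 8 × 19 = 152.

152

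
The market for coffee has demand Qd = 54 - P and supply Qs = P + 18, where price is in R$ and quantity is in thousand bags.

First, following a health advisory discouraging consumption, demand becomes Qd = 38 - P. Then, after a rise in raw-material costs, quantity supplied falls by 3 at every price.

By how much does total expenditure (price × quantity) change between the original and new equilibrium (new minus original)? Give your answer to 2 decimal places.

Solve the original market: 54 - P = P + 18, hence P = 18 and Q = 36.
The new curves are Qd = 38 - P (demand) and Qs = P + 15 (supply).
Clearing the new market: 38 - P = P + 15, so P = 11.5 and Q = 26.5.
Expenditure moves from 18×36 = 648 to 11.5×26.5 = 304.75; change = -343.25.

-343.25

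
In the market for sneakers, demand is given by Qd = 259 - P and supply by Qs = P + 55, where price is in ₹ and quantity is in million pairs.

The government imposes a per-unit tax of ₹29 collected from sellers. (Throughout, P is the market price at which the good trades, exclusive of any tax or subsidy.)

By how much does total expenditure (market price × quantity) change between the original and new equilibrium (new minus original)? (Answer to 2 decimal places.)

Initially, 259 - P = P + 55, so 204 = 2P and P = 102, Q = 157.
Since sellers keep the price net of the tax, the effective supply curve becomes Qs = P + 26.
Clearing the new market: 259 - P = P + 26, so P = 116.5 and Q = 142.5.
Expenditure moves from 102×157 = 16014 to 116.5×142.5 = 16601.25; change = +587.25.

+587.25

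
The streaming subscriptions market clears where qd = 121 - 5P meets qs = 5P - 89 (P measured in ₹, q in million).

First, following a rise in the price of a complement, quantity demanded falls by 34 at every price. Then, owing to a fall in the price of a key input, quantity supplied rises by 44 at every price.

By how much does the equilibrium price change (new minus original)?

-7.8

Before the shock: 121 - 5P = 5P - 89 ⇒ 210 = 10P ⇒ P = 21, q = 16.
The new curves are qd = 87 - 5P (demand) and qs = 5P - 45 (supply).
Setting them equal: 87 - 5P = 5P - 45 → 132 = 10P, so P = 13.2 and q = 21.
ΔP = 13.2 − 21 = -7.8.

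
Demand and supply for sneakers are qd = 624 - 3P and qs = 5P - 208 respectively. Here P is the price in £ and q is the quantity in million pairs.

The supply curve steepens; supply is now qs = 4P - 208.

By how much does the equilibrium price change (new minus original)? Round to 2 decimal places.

+14.86

Initially, 624 - 3P = 5P - 208, so 832 = 8P and P = 104, q = 312.
The shock moves the curves to qd = 624 - 3P and qs = 4P - 208.
Equate the new curves: 624 - 3P = 4P - 208, giving 832 = 7P, P = 832/7 ≈ 118.8571, q = 1872/7 ≈ 267.4286.
ΔP = 118.8571 − 104 = +14.86.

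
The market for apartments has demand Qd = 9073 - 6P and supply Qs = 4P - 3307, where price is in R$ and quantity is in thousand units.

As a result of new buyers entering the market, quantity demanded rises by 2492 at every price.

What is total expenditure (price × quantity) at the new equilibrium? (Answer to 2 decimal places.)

Initially, 9073 - 6P = 4P - 3307, so 12380 = 10P and P = 1238, Q = 1645.
After the shift, demand is Qd = 11565 - 6P and supply is Qs = 4P - 3307.
Equate the new curves: 11565 - 6P = 4P - 3307, giving 14872 = 10P, P = 1487.2, Q = 2641.8.
New expenditure = 1487.2 × 2641.8 = 3928884.96.

3928884.96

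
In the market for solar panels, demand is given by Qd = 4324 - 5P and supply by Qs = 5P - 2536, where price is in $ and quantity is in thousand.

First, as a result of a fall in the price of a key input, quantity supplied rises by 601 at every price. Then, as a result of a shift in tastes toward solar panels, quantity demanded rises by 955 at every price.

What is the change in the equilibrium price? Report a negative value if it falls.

Original equilibrium: 4324 - 5P = 5P - 2536 gives 6860 = 10P, so P = 686 and Q = 894.
After the shift, demand is Qd = 5279 - 5P and supply is Qs = 5P - 1935.
Equate the new curves: 5279 - 5P = 5P - 1935, giving 7214 = 10P, P = 721.4, Q = 1672.
ΔP = 721.4 − 686 = +35.4.

+35.4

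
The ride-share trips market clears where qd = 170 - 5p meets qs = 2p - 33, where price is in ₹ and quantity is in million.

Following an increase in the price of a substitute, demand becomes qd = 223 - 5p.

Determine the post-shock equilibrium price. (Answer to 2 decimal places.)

Original equilibrium: 170 - 5p = 2p - 33 gives 203 = 7p, so p = 29 and q = 25.
The new curves are qd = 223 - 5p (demand) and qs = 2p - 33 (supply).
Equate the new curves: 223 - 5p = 2p - 33, giving 256 = 7p, p = 256/7 ≈ 36.5714, q = 281/7 ≈ 40.1429.

36.57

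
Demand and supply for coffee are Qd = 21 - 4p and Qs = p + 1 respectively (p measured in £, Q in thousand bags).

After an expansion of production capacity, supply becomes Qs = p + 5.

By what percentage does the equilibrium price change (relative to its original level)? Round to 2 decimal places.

-20.00

Before the shock: 21 - 4p = p + 1 ⇒ 20 = 5p ⇒ p = 4, Q = 5.
The shock moves the curves to Qd = 21 - 4p and Qs = p + 5.
New equilibrium: 21 - 4p = p + 5 ⇒ 16 = 5p ⇒ p = 3.2, Q = 8.2.
%Δp = (3.2 − 4) / 4 × 100 = -20.00%.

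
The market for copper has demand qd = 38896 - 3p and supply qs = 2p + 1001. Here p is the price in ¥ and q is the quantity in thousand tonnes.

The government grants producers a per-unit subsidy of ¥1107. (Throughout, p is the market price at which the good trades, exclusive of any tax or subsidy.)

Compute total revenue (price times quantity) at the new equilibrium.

124793583.88

Initially, 38896 - 3p = 2p + 1001, so 37895 = 5p and p = 7579, q = 16159.
Since sellers receive the price plus the subsidy, the effective supply curve becomes qs = 2p + 3215.
Equate the new curves: 38896 - 3p = 2p + 3215, giving 35681 = 5p, p = 7136.2, q = 17487.4.
New expenditure = 7136.2 × 17487.4 = 124793583.88.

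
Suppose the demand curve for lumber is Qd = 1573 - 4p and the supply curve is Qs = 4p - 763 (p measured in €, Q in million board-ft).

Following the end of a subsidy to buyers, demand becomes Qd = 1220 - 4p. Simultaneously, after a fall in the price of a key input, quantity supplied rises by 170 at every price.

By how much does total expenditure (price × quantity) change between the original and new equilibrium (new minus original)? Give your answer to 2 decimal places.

Initially, 1573 - 4p = 4p - 763, so 2336 = 8p and p = 292, Q = 405.
The new curves are Qd = 1220 - 4p (demand) and Qs = 4p - 593 (supply).
New equilibrium: 1220 - 4p = 4p - 593 ⇒ 1813 = 8p ⇒ p = 226.625, Q = 313.5.
Expenditure moves from 292×405 = 118260 to 226.625×313.5 = 71046.9375; change = -47213.06.

-47213.06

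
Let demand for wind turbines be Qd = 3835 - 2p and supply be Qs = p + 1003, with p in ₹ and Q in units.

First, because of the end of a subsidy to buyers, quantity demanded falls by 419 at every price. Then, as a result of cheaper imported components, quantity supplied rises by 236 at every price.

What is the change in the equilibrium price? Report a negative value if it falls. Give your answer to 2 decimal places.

-218.33

Solve the original market: 3835 - 2p = p + 1003, hence p = 944 and Q = 1947.
With the change applied: demand Qd = 3416 - 2p, supply Qs = p + 1239.
Equate the new curves: 3416 - 2p = p + 1239, giving 2177 = 3p, p = 2177/3 ≈ 725.6667, Q = 5894/3 ≈ 1964.6667.
Δp = 725.6667 − 944 = -218.33.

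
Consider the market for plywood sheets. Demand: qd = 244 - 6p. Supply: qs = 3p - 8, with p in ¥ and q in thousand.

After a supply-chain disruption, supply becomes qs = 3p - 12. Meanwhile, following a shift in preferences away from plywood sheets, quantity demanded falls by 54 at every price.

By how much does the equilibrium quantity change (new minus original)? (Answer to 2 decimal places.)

-20.67

Solve the original market: 244 - 6p = 3p - 8, hence p = 28 and q = 76.
The shock moves the curves to qd = 190 - 6p and qs = 3p - 12.
New equilibrium: 190 - 6p = 3p - 12 ⇒ 202 = 9p ⇒ p = 202/9 ≈ 22.4444, q = 166/3 ≈ 55.3333.
Δq = 55.3333 − 76 = -20.67.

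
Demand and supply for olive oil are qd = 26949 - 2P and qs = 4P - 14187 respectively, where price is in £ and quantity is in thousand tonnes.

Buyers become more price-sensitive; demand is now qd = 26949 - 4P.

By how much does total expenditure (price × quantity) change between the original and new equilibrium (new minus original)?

-57941770

Before the shock: 26949 - 2P = 4P - 14187 ⇒ 41136 = 6P ⇒ P = 6856, q = 13237.
After the shift, demand is qd = 26949 - 4P and supply is qs = 4P - 14187.
Clearing the new market: 26949 - 4P = 4P - 14187, so P = 5142 and q = 6381.
Expenditure moves from 6856×13237 = 90752872 to 5142×6381 = 32811102; change = -57941770.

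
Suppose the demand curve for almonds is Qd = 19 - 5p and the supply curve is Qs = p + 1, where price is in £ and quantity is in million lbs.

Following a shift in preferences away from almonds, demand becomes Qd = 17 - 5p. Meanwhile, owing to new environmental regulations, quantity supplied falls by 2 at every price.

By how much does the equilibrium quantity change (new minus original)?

Solve the original market: 19 - 5p = p + 1, hence p = 3 and Q = 4.
The new curves are Qd = 17 - 5p (demand) and Qs = p - 1 (supply).
Equate the new curves: 17 - 5p = p - 1, giving 18 = 6p, p = 3, Q = 2.
ΔQ = 2 − 4 = -2.

-2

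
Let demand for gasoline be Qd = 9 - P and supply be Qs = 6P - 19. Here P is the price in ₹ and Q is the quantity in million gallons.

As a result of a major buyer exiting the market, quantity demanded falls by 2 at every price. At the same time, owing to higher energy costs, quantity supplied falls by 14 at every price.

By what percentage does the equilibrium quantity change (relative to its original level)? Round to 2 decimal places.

Before the shock: 9 - P = 6P - 19 ⇒ 28 = 7P ⇒ P = 4, Q = 5.
The new curves are Qd = 7 - P (demand) and Qs = 6P - 33 (supply).
Clearing the new market: 7 - P = 6P - 33, so P = 40/7 ≈ 5.7143 and Q = 9/7 ≈ 1.2857.
%ΔQ = (1.2857 − 5) / 5 × 100 = -74.29%.

-74.29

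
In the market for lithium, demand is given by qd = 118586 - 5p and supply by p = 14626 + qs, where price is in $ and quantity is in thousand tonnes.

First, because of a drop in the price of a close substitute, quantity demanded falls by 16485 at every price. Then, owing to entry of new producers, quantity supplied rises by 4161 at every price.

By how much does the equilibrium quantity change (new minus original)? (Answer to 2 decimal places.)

Original equilibrium: 118586 - 5p = p - 14626 gives 133212 = 6p, so p = 22202 and q = 7576.
The shock moves the curves to qd = 102101 - 5p and qs = p - 10465.
Clearing the new market: 102101 - 5p = p - 10465, so p = 18761 and q = 8296.
Δq = 8296 − 7576 = +720.00.

+720.00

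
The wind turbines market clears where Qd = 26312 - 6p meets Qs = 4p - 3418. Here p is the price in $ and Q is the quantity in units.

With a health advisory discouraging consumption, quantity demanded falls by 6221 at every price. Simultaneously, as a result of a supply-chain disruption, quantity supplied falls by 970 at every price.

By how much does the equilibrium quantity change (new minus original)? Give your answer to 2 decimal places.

-3070.40

Before the shock: 26312 - 6p = 4p - 3418 ⇒ 29730 = 10p ⇒ p = 2973, Q = 8474.
The new curves are Qd = 20091 - 6p (demand) and Qs = 4p - 4388 (supply).
Equate the new curves: 20091 - 6p = 4p - 4388, giving 24479 = 10p, p = 2447.9, Q = 5403.6.
ΔQ = 5403.6 − 8474 = -3070.40.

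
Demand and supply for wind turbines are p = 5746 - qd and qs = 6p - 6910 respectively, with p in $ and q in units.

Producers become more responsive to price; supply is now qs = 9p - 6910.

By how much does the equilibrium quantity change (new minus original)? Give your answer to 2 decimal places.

+542.40

Before the shock: 5746 - p = 6p - 6910 ⇒ 12656 = 7p ⇒ p = 1808, q = 3938.
After the shift, demand is qd = 5746 - p and supply is qs = 9p - 6910.
New equilibrium: 5746 - p = 9p - 6910 ⇒ 12656 = 10p ⇒ p = 1265.6, q = 4480.4.
Δq = 4480.4 − 3938 = +542.40.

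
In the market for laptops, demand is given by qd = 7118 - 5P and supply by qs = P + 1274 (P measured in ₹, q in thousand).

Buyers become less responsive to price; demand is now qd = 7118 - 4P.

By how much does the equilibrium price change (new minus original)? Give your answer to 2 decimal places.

+194.80

Solve the original market: 7118 - 5P = P + 1274, hence P = 974 and q = 2248.
The new curves are qd = 7118 - 4P (demand) and qs = P + 1274 (supply).
Clearing the new market: 7118 - 4P = P + 1274, so P = 1168.8 and q = 2442.8.
ΔP = 1168.8 − 974 = +194.80.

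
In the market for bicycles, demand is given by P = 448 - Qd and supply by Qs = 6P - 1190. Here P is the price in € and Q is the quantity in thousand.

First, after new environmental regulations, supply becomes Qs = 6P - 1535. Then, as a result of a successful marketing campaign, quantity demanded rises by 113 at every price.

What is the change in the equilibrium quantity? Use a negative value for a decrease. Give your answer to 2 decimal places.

Original equilibrium: 448 - P = 6P - 1190 gives 1638 = 7P, so P = 234 and Q = 214.
After the shift, demand is Qd = 561 - P and supply is Qs = 6P - 1535.
Clearing the new market: 561 - P = 6P - 1535, so P = 2096/7 ≈ 299.4286 and Q = 1831/7 ≈ 261.5714.
ΔQ = 261.5714 − 214 = +47.57.

+47.57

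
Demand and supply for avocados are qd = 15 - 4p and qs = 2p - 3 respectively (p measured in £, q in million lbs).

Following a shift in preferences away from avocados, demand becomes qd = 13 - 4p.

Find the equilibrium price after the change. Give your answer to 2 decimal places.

2.67

Original equilibrium: 15 - 4p = 2p - 3 gives 18 = 6p, so p = 3 and q = 3.
After the shift, demand is qd = 13 - 4p and supply is qs = 2p - 3.
New equilibrium: 13 - 4p = 2p - 3 ⇒ 16 = 6p ⇒ p = 8/3 ≈ 2.6667, q = 7/3 ≈ 2.3333.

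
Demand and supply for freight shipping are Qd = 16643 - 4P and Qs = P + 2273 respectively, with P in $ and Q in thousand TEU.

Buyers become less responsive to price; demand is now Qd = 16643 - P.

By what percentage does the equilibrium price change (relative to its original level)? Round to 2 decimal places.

Initially, 16643 - 4P = P + 2273, so 14370 = 5P and P = 2874, Q = 5147.
After the shift, demand is Qd = 16643 - P and supply is Qs = P + 2273.
Setting them equal: 16643 - P = P + 2273 → 14370 = 2P, so P = 7185 and Q = 9458.
%ΔP = (7185 − 2874) / 2874 × 100 = +150.00%.

+150.00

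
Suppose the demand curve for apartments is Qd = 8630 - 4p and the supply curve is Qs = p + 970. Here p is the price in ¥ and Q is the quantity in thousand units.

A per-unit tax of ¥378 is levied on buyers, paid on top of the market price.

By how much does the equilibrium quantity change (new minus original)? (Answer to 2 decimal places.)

-302.40

Before the shock: 8630 - 4p = p + 970 ⇒ 7660 = 5p ⇒ p = 1532, Q = 2502.
Since buyers pay the price plus the tax, the effective demand curve becomes Qd = 7118 - 4p.
Setting them equal: 7118 - 4p = p + 970 → 6148 = 5p, so p = 1229.6 and Q = 2199.6.
ΔQ = 2199.6 − 2502 = -302.40.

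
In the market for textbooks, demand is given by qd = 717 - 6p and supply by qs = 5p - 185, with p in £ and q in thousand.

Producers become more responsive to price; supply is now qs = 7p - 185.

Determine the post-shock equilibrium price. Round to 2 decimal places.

Original equilibrium: 717 - 6p = 5p - 185 gives 902 = 11p, so p = 82 and q = 225.
The shock moves the curves to qd = 717 - 6p and qs = 7p - 185.
Clearing the new market: 717 - 6p = 7p - 185, so p = 902/13 ≈ 69.3846 and q = 3909/13 ≈ 300.6923.

69.38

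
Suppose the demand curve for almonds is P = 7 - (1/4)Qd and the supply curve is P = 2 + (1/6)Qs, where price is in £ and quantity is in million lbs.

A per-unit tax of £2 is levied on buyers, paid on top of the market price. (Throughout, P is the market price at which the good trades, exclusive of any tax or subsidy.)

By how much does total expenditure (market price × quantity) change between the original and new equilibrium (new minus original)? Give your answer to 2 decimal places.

Before the shock: 28 - 4P = 6P - 12 ⇒ 40 = 10P ⇒ P = 4, Q = 12.
Since buyers pay the price plus the tax, the effective demand curve becomes Qd = 20 - 4P.
Setting them equal: 20 - 4P = 6P - 12 → 32 = 10P, so P = 3.2 and Q = 7.2.
Expenditure moves from 4×12 = 48 to 3.2×7.2 = 23.04; change = -24.96.

-24.96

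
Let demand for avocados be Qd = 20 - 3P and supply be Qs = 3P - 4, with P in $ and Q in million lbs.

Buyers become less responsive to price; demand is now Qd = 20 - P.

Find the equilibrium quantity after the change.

Original equilibrium: 20 - 3P = 3P - 4 gives 24 = 6P, so P = 4 and Q = 8.
The shock moves the curves to Qd = 20 - P and Qs = 3P - 4.
New equilibrium: 20 - P = 3P - 4 ⇒ 24 = 4P ⇒ P = 6, Q = 14.

14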